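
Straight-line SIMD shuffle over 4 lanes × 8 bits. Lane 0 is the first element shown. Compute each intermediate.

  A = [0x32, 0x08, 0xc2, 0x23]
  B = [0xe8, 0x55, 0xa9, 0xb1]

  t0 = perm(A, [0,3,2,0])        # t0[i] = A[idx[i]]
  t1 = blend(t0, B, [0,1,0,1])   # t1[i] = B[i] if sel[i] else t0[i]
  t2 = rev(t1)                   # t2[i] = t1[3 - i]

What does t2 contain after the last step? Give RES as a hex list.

RES = [ 0xb1  0xc2  0x55  0x32 ]

t0 = [0x32, 0x23, 0xc2, 0x32]
t1 = [0x32, 0x55, 0xc2, 0xb1]
t2 = [0xb1, 0xc2, 0x55, 0x32]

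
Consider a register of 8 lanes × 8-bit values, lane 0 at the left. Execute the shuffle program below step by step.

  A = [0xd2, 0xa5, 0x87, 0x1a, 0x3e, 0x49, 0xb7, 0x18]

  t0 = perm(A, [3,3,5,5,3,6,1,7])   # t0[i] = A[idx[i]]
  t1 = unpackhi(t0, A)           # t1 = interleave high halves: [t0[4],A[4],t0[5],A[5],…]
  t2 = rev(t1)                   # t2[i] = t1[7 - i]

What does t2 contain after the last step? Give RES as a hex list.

RES = [0x18, 0x18, 0xb7, 0xa5, 0x49, 0xb7, 0x3e, 0x1a]

→ t0 |1a|1a|49|49|1a|b7|a5|18|
→ t1 |1a|3e|b7|49|a5|b7|18|18|
→ t2 |18|18|b7|a5|49|b7|3e|1a|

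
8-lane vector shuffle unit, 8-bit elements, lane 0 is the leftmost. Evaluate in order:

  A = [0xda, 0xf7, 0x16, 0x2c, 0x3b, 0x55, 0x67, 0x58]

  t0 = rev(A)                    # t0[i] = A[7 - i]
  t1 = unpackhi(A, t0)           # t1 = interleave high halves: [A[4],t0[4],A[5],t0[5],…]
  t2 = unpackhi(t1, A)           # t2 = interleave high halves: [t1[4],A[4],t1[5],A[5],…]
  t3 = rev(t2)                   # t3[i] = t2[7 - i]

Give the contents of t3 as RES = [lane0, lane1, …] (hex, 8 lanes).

RES = [0x58, 0xda, 0x67, 0x58, 0x55, 0xf7, 0x3b, 0x67]

  t0: 58 67 55 3b 2c 16 f7 da
  t1: 3b 2c 55 16 67 f7 58 da
  t2: 67 3b f7 55 58 67 da 58
  t3: 58 da 67 58 55 f7 3b 67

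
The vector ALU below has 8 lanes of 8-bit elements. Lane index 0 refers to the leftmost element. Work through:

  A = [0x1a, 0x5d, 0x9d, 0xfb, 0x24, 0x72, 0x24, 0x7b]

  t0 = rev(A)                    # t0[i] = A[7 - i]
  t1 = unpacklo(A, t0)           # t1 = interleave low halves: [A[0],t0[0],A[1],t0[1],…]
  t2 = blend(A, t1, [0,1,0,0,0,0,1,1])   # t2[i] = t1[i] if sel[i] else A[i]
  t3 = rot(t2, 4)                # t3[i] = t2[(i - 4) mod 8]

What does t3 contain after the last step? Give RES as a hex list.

RES = [ 0x24  0x72  0xfb  0x24  0x1a  0x7b  0x9d  0xfb ]

t0 = [0x7b, 0x24, 0x72, 0x24, 0xfb, 0x9d, 0x5d, 0x1a]
t1 = [0x1a, 0x7b, 0x5d, 0x24, 0x9d, 0x72, 0xfb, 0x24]
t2 = [0x1a, 0x7b, 0x9d, 0xfb, 0x24, 0x72, 0xfb, 0x24]
t3 = [0x24, 0x72, 0xfb, 0x24, 0x1a, 0x7b, 0x9d, 0xfb]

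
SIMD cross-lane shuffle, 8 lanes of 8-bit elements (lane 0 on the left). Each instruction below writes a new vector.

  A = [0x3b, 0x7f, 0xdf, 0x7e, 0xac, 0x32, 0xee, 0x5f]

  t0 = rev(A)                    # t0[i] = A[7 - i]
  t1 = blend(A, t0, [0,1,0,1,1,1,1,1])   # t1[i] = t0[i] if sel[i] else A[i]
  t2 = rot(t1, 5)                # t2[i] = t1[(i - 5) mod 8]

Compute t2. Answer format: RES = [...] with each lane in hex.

t0 = [0x5f, 0xee, 0x32, 0xac, 0x7e, 0xdf, 0x7f, 0x3b]
t1 = [0x3b, 0xee, 0xdf, 0xac, 0x7e, 0xdf, 0x7f, 0x3b]
t2 = [0xac, 0x7e, 0xdf, 0x7f, 0x3b, 0x3b, 0xee, 0xdf]

RES = [0xac, 0x7e, 0xdf, 0x7f, 0x3b, 0x3b, 0xee, 0xdf]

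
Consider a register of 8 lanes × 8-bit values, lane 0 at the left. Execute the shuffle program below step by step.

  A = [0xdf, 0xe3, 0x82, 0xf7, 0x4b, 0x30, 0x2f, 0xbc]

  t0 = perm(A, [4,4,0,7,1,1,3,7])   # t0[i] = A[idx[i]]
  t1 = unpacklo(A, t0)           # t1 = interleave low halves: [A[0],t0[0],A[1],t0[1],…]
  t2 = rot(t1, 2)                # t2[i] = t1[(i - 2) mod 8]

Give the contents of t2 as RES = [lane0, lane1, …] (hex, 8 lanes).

RES = [0xf7, 0xbc, 0xdf, 0x4b, 0xe3, 0x4b, 0x82, 0xdf]

  t0: 4b 4b df bc e3 e3 f7 bc
  t1: df 4b e3 4b 82 df f7 bc
  t2: f7 bc df 4b e3 4b 82 df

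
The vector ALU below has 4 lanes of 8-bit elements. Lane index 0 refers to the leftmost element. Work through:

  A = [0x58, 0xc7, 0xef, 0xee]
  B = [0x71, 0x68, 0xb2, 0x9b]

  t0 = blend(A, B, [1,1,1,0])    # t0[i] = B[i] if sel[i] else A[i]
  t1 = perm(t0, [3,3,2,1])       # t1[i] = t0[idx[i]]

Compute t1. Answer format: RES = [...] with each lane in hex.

RES = [0xee, 0xee, 0xb2, 0x68]

  t0: 71 68 b2 ee
  t1: ee ee b2 68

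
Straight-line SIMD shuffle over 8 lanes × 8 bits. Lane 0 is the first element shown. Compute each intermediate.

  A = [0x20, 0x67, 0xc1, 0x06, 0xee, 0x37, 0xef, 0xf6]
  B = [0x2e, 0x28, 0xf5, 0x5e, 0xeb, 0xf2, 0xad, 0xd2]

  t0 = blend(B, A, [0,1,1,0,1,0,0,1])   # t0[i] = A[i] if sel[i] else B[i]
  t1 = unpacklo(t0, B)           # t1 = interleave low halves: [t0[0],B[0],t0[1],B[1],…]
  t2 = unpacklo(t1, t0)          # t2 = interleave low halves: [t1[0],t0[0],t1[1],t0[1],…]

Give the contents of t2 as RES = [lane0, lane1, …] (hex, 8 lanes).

RES = [ 0x2e  0x2e  0x2e  0x67  0x67  0xc1  0x28  0x5e ]

→ t0 |2e|67|c1|5e|ee|f2|ad|f6|
→ t1 |2e|2e|67|28|c1|f5|5e|5e|
→ t2 |2e|2e|2e|67|67|c1|28|5e|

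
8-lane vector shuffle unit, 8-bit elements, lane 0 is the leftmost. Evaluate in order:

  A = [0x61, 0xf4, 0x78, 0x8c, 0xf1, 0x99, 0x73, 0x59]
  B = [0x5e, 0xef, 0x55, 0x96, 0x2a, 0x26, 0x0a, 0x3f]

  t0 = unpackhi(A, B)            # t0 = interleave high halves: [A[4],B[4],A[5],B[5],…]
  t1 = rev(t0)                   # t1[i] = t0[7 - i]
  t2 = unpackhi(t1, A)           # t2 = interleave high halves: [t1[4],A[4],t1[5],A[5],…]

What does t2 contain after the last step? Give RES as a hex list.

→ t0 |f1|2a|99|26|73|0a|59|3f|
→ t1 |3f|59|0a|73|26|99|2a|f1|
→ t2 |26|f1|99|99|2a|73|f1|59|

RES = [0x26, 0xf1, 0x99, 0x99, 0x2a, 0x73, 0xf1, 0x59]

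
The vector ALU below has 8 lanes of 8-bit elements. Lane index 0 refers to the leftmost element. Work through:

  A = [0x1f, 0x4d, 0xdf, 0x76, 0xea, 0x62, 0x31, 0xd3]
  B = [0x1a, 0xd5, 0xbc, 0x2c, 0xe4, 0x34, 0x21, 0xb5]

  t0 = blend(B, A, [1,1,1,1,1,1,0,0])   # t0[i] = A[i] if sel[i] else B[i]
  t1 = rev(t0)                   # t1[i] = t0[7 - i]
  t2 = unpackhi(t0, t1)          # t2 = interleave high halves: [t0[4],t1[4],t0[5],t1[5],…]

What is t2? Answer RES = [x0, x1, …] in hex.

RES = [ 0xea  0x76  0x62  0xdf  0x21  0x4d  0xb5  0x1f ]

t0 = [0x1f, 0x4d, 0xdf, 0x76, 0xea, 0x62, 0x21, 0xb5]
t1 = [0xb5, 0x21, 0x62, 0xea, 0x76, 0xdf, 0x4d, 0x1f]
t2 = [0xea, 0x76, 0x62, 0xdf, 0x21, 0x4d, 0xb5, 0x1f]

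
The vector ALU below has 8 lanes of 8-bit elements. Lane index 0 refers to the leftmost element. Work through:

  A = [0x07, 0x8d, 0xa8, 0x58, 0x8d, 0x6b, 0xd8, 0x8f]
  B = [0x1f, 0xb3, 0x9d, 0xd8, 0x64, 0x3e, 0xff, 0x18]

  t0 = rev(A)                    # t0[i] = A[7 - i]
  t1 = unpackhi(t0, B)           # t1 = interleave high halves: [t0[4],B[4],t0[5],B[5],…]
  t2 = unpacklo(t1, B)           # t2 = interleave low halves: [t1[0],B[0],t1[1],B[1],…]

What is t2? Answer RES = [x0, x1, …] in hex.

t0 = [0x8f, 0xd8, 0x6b, 0x8d, 0x58, 0xa8, 0x8d, 0x07]
t1 = [0x58, 0x64, 0xa8, 0x3e, 0x8d, 0xff, 0x07, 0x18]
t2 = [0x58, 0x1f, 0x64, 0xb3, 0xa8, 0x9d, 0x3e, 0xd8]

RES = [0x58, 0x1f, 0x64, 0xb3, 0xa8, 0x9d, 0x3e, 0xd8]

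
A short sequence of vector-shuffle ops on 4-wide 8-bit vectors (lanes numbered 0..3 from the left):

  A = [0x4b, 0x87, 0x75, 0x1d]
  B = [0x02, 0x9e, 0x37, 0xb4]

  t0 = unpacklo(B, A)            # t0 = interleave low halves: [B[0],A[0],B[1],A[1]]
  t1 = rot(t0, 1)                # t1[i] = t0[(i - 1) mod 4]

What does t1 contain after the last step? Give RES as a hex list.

RES = [0x87, 0x02, 0x4b, 0x9e]

t0 = [0x02, 0x4b, 0x9e, 0x87]
t1 = [0x87, 0x02, 0x4b, 0x9e]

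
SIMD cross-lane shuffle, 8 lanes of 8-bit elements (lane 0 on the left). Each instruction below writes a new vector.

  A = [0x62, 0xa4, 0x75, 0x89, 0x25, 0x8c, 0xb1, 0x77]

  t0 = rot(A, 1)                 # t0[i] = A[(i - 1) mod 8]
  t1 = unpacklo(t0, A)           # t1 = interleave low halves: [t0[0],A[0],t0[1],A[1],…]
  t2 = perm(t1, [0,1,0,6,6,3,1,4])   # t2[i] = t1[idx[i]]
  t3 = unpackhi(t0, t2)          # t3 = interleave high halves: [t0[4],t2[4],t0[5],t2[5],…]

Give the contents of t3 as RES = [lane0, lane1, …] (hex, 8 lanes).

  t0: 77 62 a4 75 89 25 8c b1
  t1: 77 62 62 a4 a4 75 75 89
  t2: 77 62 77 75 75 a4 62 a4
  t3: 89 75 25 a4 8c 62 b1 a4

RES = [ 0x89  0x75  0x25  0xa4  0x8c  0x62  0xb1  0xa4 ]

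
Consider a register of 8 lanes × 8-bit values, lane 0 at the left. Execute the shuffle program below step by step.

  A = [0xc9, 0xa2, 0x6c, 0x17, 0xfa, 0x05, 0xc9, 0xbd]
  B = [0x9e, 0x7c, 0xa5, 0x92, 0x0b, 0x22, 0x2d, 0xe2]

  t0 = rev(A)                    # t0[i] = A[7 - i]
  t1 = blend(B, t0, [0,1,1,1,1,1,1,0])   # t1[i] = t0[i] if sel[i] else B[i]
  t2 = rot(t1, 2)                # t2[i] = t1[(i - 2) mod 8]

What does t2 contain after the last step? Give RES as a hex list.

  t0: bd c9 05 fa 17 6c a2 c9
  t1: 9e c9 05 fa 17 6c a2 e2
  t2: a2 e2 9e c9 05 fa 17 6c

RES = [ 0xa2  0xe2  0x9e  0xc9  0x05  0xfa  0x17  0x6c ]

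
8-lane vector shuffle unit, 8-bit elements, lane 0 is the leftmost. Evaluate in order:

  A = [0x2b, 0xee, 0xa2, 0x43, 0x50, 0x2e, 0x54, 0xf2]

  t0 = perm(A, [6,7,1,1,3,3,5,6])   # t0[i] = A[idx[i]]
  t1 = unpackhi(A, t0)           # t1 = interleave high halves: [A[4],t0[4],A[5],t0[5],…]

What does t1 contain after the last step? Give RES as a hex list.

t0 = [0x54, 0xf2, 0xee, 0xee, 0x43, 0x43, 0x2e, 0x54]
t1 = [0x50, 0x43, 0x2e, 0x43, 0x54, 0x2e, 0xf2, 0x54]

RES = [0x50, 0x43, 0x2e, 0x43, 0x54, 0x2e, 0xf2, 0x54]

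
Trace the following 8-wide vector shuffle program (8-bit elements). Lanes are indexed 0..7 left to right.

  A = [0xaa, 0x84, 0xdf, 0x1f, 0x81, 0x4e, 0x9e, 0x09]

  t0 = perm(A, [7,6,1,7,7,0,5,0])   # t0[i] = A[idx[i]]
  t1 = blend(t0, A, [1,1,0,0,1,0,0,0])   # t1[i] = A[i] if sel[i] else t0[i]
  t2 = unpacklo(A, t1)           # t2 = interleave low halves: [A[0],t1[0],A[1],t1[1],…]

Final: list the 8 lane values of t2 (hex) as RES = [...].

t0 = [0x09, 0x9e, 0x84, 0x09, 0x09, 0xaa, 0x4e, 0xaa]
t1 = [0xaa, 0x84, 0x84, 0x09, 0x81, 0xaa, 0x4e, 0xaa]
t2 = [0xaa, 0xaa, 0x84, 0x84, 0xdf, 0x84, 0x1f, 0x09]

RES = [0xaa, 0xaa, 0x84, 0x84, 0xdf, 0x84, 0x1f, 0x09]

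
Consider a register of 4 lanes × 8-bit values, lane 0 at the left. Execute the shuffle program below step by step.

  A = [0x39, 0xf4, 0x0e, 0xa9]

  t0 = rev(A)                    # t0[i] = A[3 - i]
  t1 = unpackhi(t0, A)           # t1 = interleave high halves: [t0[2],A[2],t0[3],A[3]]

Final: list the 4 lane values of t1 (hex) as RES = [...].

RES = [0xf4, 0x0e, 0x39, 0xa9]

→ t0 |a9|0e|f4|39|
→ t1 |f4|0e|39|a9|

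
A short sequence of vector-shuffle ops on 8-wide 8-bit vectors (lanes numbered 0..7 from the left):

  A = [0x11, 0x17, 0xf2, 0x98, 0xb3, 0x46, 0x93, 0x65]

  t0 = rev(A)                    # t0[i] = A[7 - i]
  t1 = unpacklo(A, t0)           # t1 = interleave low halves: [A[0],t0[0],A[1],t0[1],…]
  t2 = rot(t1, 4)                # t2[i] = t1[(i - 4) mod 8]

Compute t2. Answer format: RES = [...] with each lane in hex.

t0 = [0x65, 0x93, 0x46, 0xb3, 0x98, 0xf2, 0x17, 0x11]
t1 = [0x11, 0x65, 0x17, 0x93, 0xf2, 0x46, 0x98, 0xb3]
t2 = [0xf2, 0x46, 0x98, 0xb3, 0x11, 0x65, 0x17, 0x93]

RES = [0xf2, 0x46, 0x98, 0xb3, 0x11, 0x65, 0x17, 0x93]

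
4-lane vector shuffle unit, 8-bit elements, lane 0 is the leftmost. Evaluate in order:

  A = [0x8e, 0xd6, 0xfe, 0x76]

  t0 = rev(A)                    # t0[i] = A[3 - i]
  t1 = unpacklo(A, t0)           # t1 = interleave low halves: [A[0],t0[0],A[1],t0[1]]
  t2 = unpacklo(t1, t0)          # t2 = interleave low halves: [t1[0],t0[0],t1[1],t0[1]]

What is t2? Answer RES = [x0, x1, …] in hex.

t0 = [0x76, 0xfe, 0xd6, 0x8e]
t1 = [0x8e, 0x76, 0xd6, 0xfe]
t2 = [0x8e, 0x76, 0x76, 0xfe]

RES = [ 0x8e  0x76  0x76  0xfe ]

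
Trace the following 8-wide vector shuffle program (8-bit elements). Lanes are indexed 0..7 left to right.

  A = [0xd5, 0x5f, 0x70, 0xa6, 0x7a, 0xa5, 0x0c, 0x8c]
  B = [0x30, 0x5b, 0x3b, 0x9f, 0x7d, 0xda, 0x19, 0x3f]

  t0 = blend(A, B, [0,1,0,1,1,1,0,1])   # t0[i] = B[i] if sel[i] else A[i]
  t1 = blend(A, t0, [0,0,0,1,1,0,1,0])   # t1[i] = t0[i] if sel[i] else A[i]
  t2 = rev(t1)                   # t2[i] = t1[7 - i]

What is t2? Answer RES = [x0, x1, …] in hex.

t0 = [0xd5, 0x5b, 0x70, 0x9f, 0x7d, 0xda, 0x0c, 0x3f]
t1 = [0xd5, 0x5f, 0x70, 0x9f, 0x7d, 0xa5, 0x0c, 0x8c]
t2 = [0x8c, 0x0c, 0xa5, 0x7d, 0x9f, 0x70, 0x5f, 0xd5]

RES = [0x8c, 0x0c, 0xa5, 0x7d, 0x9f, 0x70, 0x5f, 0xd5]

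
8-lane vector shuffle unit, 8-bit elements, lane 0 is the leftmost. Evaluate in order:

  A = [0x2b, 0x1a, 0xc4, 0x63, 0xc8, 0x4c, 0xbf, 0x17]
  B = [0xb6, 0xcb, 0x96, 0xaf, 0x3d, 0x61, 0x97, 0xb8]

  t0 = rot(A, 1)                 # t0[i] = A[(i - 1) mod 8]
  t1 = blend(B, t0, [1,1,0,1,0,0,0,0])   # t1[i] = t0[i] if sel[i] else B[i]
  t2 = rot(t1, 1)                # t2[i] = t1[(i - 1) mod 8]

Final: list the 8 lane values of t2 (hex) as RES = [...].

  t0: 17 2b 1a c4 63 c8 4c bf
  t1: 17 2b 96 c4 3d 61 97 b8
  t2: b8 17 2b 96 c4 3d 61 97

RES = [ 0xb8  0x17  0x2b  0x96  0xc4  0x3d  0x61  0x97 ]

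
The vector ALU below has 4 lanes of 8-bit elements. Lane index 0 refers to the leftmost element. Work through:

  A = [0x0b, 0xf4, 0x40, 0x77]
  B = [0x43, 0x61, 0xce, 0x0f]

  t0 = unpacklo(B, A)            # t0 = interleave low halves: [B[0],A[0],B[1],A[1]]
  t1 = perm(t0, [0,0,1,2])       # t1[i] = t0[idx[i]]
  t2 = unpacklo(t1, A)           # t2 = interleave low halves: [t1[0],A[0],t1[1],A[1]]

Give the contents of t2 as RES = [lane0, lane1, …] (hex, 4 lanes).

t0 = [0x43, 0x0b, 0x61, 0xf4]
t1 = [0x43, 0x43, 0x0b, 0x61]
t2 = [0x43, 0x0b, 0x43, 0xf4]

RES = [0x43, 0x0b, 0x43, 0xf4]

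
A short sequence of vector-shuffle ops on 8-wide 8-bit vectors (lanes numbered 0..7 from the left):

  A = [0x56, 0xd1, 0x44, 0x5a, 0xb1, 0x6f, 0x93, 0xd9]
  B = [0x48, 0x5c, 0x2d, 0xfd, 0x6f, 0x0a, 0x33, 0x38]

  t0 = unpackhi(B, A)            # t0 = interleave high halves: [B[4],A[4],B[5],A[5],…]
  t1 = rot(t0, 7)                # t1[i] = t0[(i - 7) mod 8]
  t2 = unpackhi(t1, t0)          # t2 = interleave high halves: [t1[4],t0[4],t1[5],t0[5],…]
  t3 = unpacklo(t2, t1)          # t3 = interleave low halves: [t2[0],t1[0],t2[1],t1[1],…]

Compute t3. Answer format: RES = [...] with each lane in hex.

t0 = [0x6f, 0xb1, 0x0a, 0x6f, 0x33, 0x93, 0x38, 0xd9]
t1 = [0xb1, 0x0a, 0x6f, 0x33, 0x93, 0x38, 0xd9, 0x6f]
t2 = [0x93, 0x33, 0x38, 0x93, 0xd9, 0x38, 0x6f, 0xd9]
t3 = [0x93, 0xb1, 0x33, 0x0a, 0x38, 0x6f, 0x93, 0x33]

RES = [ 0x93  0xb1  0x33  0x0a  0x38  0x6f  0x93  0x33 ]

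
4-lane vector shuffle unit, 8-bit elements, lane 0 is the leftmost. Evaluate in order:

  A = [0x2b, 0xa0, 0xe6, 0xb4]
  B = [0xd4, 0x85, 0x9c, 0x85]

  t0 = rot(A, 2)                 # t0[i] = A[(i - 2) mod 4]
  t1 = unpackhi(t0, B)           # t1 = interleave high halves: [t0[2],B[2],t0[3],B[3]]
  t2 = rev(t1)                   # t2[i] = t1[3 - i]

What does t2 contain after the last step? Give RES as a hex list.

RES = [ 0x85  0xa0  0x9c  0x2b ]

→ t0 |e6|b4|2b|a0|
→ t1 |2b|9c|a0|85|
→ t2 |85|a0|9c|2b|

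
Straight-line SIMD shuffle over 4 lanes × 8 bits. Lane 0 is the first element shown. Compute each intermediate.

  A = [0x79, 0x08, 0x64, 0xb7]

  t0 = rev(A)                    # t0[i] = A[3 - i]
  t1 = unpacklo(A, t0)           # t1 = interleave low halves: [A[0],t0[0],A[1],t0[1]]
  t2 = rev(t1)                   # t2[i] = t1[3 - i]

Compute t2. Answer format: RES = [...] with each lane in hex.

RES = [0x64, 0x08, 0xb7, 0x79]

  t0: b7 64 08 79
  t1: 79 b7 08 64
  t2: 64 08 b7 79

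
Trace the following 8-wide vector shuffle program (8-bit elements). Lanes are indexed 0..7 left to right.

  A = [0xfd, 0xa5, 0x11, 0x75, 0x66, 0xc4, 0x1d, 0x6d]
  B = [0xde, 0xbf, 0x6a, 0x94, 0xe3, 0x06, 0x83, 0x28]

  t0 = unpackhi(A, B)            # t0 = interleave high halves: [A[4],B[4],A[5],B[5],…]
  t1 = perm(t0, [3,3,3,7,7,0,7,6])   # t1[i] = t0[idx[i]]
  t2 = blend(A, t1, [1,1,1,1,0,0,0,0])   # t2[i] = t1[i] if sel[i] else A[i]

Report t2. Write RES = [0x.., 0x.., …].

t0 = [0x66, 0xe3, 0xc4, 0x06, 0x1d, 0x83, 0x6d, 0x28]
t1 = [0x06, 0x06, 0x06, 0x28, 0x28, 0x66, 0x28, 0x6d]
t2 = [0x06, 0x06, 0x06, 0x28, 0x66, 0xc4, 0x1d, 0x6d]

RES = [0x06, 0x06, 0x06, 0x28, 0x66, 0xc4, 0x1d, 0x6d]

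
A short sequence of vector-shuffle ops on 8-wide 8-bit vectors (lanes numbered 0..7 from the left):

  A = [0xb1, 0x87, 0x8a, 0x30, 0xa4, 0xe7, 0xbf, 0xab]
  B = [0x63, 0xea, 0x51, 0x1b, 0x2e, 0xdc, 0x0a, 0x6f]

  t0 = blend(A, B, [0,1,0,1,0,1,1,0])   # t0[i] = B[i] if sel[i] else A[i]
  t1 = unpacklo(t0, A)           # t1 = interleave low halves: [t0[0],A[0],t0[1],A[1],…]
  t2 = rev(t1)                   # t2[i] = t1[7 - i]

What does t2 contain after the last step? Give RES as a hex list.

  t0: b1 ea 8a 1b a4 dc 0a ab
  t1: b1 b1 ea 87 8a 8a 1b 30
  t2: 30 1b 8a 8a 87 ea b1 b1

RES = [0x30, 0x1b, 0x8a, 0x8a, 0x87, 0xea, 0xb1, 0xb1]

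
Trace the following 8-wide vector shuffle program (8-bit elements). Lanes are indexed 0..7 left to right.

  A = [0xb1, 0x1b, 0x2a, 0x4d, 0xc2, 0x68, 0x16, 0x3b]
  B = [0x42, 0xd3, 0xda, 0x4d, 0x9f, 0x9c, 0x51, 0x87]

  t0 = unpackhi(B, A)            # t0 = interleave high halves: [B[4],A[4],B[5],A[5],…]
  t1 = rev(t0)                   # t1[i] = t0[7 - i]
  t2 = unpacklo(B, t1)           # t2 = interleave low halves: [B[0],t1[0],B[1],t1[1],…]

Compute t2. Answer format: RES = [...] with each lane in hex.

t0 = [0x9f, 0xc2, 0x9c, 0x68, 0x51, 0x16, 0x87, 0x3b]
t1 = [0x3b, 0x87, 0x16, 0x51, 0x68, 0x9c, 0xc2, 0x9f]
t2 = [0x42, 0x3b, 0xd3, 0x87, 0xda, 0x16, 0x4d, 0x51]

RES = [ 0x42  0x3b  0xd3  0x87  0xda  0x16  0x4d  0x51 ]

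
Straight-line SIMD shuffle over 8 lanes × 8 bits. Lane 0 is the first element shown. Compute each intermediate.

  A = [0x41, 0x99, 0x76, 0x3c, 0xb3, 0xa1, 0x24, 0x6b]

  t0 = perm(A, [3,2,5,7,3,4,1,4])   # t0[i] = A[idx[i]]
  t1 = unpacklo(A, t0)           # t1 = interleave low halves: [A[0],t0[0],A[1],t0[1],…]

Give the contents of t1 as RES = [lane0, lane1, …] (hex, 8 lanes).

RES = [ 0x41  0x3c  0x99  0x76  0x76  0xa1  0x3c  0x6b ]

  t0: 3c 76 a1 6b 3c b3 99 b3
  t1: 41 3c 99 76 76 a1 3c 6b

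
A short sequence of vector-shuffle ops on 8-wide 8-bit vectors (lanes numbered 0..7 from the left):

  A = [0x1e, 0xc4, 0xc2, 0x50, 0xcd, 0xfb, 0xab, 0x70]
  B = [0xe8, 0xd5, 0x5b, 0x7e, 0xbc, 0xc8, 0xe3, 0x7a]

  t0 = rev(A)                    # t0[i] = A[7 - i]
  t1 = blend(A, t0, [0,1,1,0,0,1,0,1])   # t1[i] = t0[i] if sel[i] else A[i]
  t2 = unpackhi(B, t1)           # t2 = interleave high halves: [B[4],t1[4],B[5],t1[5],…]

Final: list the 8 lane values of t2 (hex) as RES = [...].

RES = [ 0xbc  0xcd  0xc8  0xc2  0xe3  0xab  0x7a  0x1e ]

→ t0 |70|ab|fb|cd|50|c2|c4|1e|
→ t1 |1e|ab|fb|50|cd|c2|ab|1e|
→ t2 |bc|cd|c8|c2|e3|ab|7a|1e|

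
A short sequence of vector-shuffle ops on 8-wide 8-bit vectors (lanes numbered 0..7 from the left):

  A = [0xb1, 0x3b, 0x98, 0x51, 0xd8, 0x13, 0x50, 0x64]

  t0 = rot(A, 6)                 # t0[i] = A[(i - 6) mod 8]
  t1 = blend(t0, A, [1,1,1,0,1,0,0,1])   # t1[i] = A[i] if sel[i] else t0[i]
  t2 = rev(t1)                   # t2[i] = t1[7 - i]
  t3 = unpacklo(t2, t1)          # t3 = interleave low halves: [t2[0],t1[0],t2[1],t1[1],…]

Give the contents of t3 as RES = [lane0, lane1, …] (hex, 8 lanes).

RES = [ 0x64  0xb1  0xb1  0x3b  0x64  0x98  0xd8  0x13 ]

  t0: 98 51 d8 13 50 64 b1 3b
  t1: b1 3b 98 13 d8 64 b1 64
  t2: 64 b1 64 d8 13 98 3b b1
  t3: 64 b1 b1 3b 64 98 d8 13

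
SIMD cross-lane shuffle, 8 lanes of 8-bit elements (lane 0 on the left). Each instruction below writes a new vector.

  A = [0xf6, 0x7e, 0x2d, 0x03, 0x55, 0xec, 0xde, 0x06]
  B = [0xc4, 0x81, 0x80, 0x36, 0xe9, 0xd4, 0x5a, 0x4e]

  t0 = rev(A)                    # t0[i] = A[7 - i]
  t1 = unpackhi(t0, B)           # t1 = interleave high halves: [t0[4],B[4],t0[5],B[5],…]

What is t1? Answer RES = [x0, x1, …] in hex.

RES = [0x03, 0xe9, 0x2d, 0xd4, 0x7e, 0x5a, 0xf6, 0x4e]

t0 = [0x06, 0xde, 0xec, 0x55, 0x03, 0x2d, 0x7e, 0xf6]
t1 = [0x03, 0xe9, 0x2d, 0xd4, 0x7e, 0x5a, 0xf6, 0x4e]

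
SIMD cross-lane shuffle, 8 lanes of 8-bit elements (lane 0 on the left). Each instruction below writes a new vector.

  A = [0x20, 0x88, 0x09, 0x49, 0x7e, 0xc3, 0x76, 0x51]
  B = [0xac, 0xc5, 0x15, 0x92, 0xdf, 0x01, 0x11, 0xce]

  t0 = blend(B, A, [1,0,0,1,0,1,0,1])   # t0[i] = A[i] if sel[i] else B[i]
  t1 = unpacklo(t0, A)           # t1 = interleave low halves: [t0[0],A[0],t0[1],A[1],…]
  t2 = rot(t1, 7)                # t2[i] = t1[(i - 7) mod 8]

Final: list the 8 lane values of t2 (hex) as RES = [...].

  t0: 20 c5 15 49 df c3 11 51
  t1: 20 20 c5 88 15 09 49 49
  t2: 20 c5 88 15 09 49 49 20

RES = [ 0x20  0xc5  0x88  0x15  0x09  0x49  0x49  0x20 ]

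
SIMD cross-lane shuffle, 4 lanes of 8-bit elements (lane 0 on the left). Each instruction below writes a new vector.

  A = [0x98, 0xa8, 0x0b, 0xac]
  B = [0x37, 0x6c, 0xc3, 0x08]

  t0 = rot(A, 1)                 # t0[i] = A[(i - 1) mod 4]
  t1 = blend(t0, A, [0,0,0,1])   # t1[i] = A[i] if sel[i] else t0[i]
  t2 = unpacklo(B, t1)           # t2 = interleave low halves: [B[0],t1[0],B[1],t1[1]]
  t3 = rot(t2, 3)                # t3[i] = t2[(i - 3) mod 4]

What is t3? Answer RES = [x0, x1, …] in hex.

→ t0 |ac|98|a8|0b|
→ t1 |ac|98|a8|ac|
→ t2 |37|ac|6c|98|
→ t3 |ac|6c|98|37|

RES = [ 0xac  0x6c  0x98  0x37 ]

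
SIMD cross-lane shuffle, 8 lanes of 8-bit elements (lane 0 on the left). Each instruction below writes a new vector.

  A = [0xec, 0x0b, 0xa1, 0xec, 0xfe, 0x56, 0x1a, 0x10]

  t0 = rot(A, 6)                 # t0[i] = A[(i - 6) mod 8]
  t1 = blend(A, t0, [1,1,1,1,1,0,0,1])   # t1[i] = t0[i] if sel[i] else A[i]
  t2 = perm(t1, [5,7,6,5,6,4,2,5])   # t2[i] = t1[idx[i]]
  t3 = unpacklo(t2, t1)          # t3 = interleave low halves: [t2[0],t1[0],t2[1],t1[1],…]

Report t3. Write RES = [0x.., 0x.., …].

t0 = [0xa1, 0xec, 0xfe, 0x56, 0x1a, 0x10, 0xec, 0x0b]
t1 = [0xa1, 0xec, 0xfe, 0x56, 0x1a, 0x56, 0x1a, 0x0b]
t2 = [0x56, 0x0b, 0x1a, 0x56, 0x1a, 0x1a, 0xfe, 0x56]
t3 = [0x56, 0xa1, 0x0b, 0xec, 0x1a, 0xfe, 0x56, 0x56]

RES = [ 0x56  0xa1  0x0b  0xec  0x1a  0xfe  0x56  0x56 ]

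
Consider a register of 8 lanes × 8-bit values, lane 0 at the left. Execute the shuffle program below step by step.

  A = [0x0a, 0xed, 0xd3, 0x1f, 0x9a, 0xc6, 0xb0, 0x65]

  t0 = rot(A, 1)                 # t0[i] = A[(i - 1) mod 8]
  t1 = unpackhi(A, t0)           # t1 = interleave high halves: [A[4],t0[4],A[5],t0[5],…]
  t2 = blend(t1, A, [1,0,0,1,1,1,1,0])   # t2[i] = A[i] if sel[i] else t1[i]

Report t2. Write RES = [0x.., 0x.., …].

RES = [0x0a, 0x1f, 0xc6, 0x1f, 0x9a, 0xc6, 0xb0, 0xb0]

→ t0 |65|0a|ed|d3|1f|9a|c6|b0|
→ t1 |9a|1f|c6|9a|b0|c6|65|b0|
→ t2 |0a|1f|c6|1f|9a|c6|b0|b0|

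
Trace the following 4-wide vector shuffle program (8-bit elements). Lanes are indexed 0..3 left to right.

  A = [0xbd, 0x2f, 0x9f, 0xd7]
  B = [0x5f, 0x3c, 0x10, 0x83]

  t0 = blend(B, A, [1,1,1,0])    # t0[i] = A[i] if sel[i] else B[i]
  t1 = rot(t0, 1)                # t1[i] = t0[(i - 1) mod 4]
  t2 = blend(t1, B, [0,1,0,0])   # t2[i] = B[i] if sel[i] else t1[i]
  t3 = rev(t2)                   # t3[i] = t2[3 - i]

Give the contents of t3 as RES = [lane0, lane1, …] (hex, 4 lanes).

RES = [ 0x9f  0x2f  0x3c  0x83 ]

t0 = [0xbd, 0x2f, 0x9f, 0x83]
t1 = [0x83, 0xbd, 0x2f, 0x9f]
t2 = [0x83, 0x3c, 0x2f, 0x9f]
t3 = [0x9f, 0x2f, 0x3c, 0x83]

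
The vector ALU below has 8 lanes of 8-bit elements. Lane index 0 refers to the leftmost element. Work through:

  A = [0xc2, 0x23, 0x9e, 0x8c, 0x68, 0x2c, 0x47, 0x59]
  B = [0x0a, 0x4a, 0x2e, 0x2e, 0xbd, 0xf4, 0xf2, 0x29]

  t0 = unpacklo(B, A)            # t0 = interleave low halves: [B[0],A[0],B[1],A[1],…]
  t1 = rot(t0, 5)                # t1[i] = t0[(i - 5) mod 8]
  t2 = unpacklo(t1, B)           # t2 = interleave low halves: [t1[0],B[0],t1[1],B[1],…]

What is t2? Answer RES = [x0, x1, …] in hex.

RES = [0x23, 0x0a, 0x2e, 0x4a, 0x9e, 0x2e, 0x2e, 0x2e]

  t0: 0a c2 4a 23 2e 9e 2e 8c
  t1: 23 2e 9e 2e 8c 0a c2 4a
  t2: 23 0a 2e 4a 9e 2e 2e 2e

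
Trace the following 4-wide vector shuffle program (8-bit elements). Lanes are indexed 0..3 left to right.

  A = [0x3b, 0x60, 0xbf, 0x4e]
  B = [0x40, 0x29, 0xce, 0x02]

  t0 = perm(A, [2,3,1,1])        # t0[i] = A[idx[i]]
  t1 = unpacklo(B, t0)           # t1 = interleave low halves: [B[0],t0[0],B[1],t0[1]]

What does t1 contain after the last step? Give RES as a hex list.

RES = [ 0x40  0xbf  0x29  0x4e ]

→ t0 |bf|4e|60|60|
→ t1 |40|bf|29|4e|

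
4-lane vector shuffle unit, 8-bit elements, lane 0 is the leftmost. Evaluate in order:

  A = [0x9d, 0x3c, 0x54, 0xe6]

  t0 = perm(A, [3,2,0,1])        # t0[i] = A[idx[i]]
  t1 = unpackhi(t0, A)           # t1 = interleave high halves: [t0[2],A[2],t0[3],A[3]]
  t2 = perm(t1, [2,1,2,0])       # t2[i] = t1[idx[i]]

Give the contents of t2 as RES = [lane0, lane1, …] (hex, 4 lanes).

→ t0 |e6|54|9d|3c|
→ t1 |9d|54|3c|e6|
→ t2 |3c|54|3c|9d|

RES = [ 0x3c  0x54  0x3c  0x9d ]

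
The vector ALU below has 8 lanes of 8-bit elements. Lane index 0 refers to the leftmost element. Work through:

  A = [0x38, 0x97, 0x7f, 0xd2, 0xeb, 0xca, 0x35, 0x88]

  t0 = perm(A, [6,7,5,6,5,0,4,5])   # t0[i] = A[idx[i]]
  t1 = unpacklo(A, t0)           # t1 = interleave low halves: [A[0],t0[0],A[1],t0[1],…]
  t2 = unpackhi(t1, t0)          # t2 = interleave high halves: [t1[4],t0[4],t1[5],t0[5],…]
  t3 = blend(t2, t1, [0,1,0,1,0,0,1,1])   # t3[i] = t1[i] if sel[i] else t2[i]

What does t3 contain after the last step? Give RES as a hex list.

t0 = [0x35, 0x88, 0xca, 0x35, 0xca, 0x38, 0xeb, 0xca]
t1 = [0x38, 0x35, 0x97, 0x88, 0x7f, 0xca, 0xd2, 0x35]
t2 = [0x7f, 0xca, 0xca, 0x38, 0xd2, 0xeb, 0x35, 0xca]
t3 = [0x7f, 0x35, 0xca, 0x88, 0xd2, 0xeb, 0xd2, 0x35]

RES = [ 0x7f  0x35  0xca  0x88  0xd2  0xeb  0xd2  0x35 ]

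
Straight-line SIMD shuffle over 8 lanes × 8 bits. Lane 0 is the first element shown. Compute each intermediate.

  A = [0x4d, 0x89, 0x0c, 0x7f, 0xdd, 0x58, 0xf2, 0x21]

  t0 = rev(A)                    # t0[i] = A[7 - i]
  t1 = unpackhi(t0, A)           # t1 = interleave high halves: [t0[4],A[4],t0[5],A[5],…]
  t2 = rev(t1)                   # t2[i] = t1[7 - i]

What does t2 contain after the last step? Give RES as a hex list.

RES = [ 0x21  0x4d  0xf2  0x89  0x58  0x0c  0xdd  0x7f ]

→ t0 |21|f2|58|dd|7f|0c|89|4d|
→ t1 |7f|dd|0c|58|89|f2|4d|21|
→ t2 |21|4d|f2|89|58|0c|dd|7f|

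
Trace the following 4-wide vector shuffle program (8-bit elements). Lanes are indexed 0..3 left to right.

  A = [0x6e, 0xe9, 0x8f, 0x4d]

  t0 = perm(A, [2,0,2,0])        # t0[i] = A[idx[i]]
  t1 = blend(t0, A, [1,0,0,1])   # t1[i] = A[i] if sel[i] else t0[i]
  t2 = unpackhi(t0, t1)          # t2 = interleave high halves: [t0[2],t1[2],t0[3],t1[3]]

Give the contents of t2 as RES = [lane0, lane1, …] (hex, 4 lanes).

→ t0 |8f|6e|8f|6e|
→ t1 |6e|6e|8f|4d|
→ t2 |8f|8f|6e|4d|

RES = [ 0x8f  0x8f  0x6e  0x4d ]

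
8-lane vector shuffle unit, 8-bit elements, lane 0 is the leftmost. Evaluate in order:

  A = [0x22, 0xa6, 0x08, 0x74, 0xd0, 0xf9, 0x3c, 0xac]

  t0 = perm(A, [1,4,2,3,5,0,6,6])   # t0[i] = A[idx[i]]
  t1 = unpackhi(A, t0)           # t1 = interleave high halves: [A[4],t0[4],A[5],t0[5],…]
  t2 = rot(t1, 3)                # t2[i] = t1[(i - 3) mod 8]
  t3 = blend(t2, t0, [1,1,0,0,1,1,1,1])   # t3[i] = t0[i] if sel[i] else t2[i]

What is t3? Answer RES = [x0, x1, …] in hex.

RES = [0xa6, 0xd0, 0x3c, 0xd0, 0xf9, 0x22, 0x3c, 0x3c]

  t0: a6 d0 08 74 f9 22 3c 3c
  t1: d0 f9 f9 22 3c 3c ac 3c
  t2: 3c ac 3c d0 f9 f9 22 3c
  t3: a6 d0 3c d0 f9 22 3c 3c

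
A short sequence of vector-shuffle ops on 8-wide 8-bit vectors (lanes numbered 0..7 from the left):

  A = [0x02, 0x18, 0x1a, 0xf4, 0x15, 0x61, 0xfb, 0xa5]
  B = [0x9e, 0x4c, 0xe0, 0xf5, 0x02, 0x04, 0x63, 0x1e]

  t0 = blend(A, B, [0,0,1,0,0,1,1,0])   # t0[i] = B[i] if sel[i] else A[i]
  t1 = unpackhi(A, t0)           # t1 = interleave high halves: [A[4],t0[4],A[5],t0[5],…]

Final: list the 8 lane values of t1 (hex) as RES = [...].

→ t0 |02|18|e0|f4|15|04|63|a5|
→ t1 |15|15|61|04|fb|63|a5|a5|

RES = [ 0x15  0x15  0x61  0x04  0xfb  0x63  0xa5  0xa5 ]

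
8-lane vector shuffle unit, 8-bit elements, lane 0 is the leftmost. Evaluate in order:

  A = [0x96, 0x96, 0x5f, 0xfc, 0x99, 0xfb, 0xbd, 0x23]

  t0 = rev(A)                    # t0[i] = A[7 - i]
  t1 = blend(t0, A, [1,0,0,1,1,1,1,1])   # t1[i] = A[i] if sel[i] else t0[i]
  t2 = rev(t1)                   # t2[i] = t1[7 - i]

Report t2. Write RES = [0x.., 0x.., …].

→ t0 |23|bd|fb|99|fc|5f|96|96|
→ t1 |96|bd|fb|fc|99|fb|bd|23|
→ t2 |23|bd|fb|99|fc|fb|bd|96|

RES = [ 0x23  0xbd  0xfb  0x99  0xfc  0xfb  0xbd  0x96 ]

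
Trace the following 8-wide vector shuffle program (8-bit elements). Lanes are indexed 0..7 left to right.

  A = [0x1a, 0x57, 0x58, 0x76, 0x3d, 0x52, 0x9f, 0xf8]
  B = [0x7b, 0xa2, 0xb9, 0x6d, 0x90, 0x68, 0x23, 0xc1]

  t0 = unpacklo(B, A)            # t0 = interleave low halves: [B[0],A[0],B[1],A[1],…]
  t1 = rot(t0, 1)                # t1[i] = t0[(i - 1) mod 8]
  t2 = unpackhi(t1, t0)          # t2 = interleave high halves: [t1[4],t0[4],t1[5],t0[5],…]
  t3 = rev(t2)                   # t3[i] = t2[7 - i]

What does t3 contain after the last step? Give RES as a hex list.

  t0: 7b 1a a2 57 b9 58 6d 76
  t1: 76 7b 1a a2 57 b9 58 6d
  t2: 57 b9 b9 58 58 6d 6d 76
  t3: 76 6d 6d 58 58 b9 b9 57

RES = [ 0x76  0x6d  0x6d  0x58  0x58  0xb9  0xb9  0x57 ]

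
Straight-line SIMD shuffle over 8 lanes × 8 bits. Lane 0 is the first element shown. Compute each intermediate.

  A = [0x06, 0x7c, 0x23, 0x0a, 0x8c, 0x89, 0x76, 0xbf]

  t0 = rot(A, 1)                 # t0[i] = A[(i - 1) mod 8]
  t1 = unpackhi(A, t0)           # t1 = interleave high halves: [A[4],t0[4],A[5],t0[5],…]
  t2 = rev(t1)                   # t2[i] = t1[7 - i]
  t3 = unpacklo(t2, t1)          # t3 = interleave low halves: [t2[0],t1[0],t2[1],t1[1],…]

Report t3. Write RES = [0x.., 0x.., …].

→ t0 |bf|06|7c|23|0a|8c|89|76|
→ t1 |8c|0a|89|8c|76|89|bf|76|
→ t2 |76|bf|89|76|8c|89|0a|8c|
→ t3 |76|8c|bf|0a|89|89|76|8c|

RES = [ 0x76  0x8c  0xbf  0x0a  0x89  0x89  0x76  0x8c ]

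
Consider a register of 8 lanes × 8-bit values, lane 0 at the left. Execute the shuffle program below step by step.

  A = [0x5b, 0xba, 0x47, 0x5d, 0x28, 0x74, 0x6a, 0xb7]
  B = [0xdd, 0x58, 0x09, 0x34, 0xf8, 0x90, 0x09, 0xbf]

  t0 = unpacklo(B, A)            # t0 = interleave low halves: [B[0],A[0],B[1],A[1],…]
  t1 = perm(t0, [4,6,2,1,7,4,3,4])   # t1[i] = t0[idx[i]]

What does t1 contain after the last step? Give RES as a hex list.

→ t0 |dd|5b|58|ba|09|47|34|5d|
→ t1 |09|34|58|5b|5d|09|ba|09|

RES = [0x09, 0x34, 0x58, 0x5b, 0x5d, 0x09, 0xba, 0x09]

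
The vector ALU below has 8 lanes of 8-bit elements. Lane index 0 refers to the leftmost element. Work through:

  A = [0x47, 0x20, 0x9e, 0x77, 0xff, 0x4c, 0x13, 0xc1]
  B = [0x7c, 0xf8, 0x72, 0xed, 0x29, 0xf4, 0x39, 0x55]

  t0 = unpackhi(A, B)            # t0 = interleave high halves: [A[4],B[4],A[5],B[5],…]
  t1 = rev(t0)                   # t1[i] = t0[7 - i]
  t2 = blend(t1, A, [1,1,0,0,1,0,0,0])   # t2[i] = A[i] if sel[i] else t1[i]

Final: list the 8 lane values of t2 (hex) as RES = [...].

RES = [ 0x47  0x20  0x39  0x13  0xff  0x4c  0x29  0xff ]

t0 = [0xff, 0x29, 0x4c, 0xf4, 0x13, 0x39, 0xc1, 0x55]
t1 = [0x55, 0xc1, 0x39, 0x13, 0xf4, 0x4c, 0x29, 0xff]
t2 = [0x47, 0x20, 0x39, 0x13, 0xff, 0x4c, 0x29, 0xff]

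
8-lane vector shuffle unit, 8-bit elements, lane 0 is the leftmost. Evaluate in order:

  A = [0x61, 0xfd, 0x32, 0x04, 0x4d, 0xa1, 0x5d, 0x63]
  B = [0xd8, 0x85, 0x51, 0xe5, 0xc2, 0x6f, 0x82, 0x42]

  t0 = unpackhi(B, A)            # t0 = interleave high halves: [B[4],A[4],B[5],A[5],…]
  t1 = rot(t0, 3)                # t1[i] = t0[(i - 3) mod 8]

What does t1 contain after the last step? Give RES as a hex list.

  t0: c2 4d 6f a1 82 5d 42 63
  t1: 5d 42 63 c2 4d 6f a1 82

RES = [ 0x5d  0x42  0x63  0xc2  0x4d  0x6f  0xa1  0x82 ]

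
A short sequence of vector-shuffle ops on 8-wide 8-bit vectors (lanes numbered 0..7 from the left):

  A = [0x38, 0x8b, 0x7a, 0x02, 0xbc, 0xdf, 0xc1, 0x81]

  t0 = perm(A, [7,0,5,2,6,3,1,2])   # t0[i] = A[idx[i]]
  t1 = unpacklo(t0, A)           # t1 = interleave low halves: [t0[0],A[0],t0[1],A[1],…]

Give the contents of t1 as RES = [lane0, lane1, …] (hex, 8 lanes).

RES = [0x81, 0x38, 0x38, 0x8b, 0xdf, 0x7a, 0x7a, 0x02]

  t0: 81 38 df 7a c1 02 8b 7a
  t1: 81 38 38 8b df 7a 7a 02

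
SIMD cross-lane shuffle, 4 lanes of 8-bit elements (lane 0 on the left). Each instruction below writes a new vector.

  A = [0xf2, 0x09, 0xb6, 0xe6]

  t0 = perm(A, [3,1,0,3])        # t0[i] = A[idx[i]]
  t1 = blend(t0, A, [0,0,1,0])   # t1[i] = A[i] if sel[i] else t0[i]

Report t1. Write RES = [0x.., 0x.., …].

RES = [ 0xe6  0x09  0xb6  0xe6 ]

t0 = [0xe6, 0x09, 0xf2, 0xe6]
t1 = [0xe6, 0x09, 0xb6, 0xe6]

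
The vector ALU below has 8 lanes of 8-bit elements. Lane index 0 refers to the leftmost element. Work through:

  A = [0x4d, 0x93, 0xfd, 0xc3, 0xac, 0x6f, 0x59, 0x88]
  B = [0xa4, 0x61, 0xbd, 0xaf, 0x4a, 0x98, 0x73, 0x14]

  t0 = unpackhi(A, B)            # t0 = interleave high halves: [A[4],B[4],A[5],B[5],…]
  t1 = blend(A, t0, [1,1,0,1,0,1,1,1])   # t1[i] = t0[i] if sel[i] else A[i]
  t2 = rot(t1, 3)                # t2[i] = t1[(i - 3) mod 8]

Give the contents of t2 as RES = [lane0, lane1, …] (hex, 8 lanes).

  t0: ac 4a 6f 98 59 73 88 14
  t1: ac 4a fd 98 ac 73 88 14
  t2: 73 88 14 ac 4a fd 98 ac

RES = [0x73, 0x88, 0x14, 0xac, 0x4a, 0xfd, 0x98, 0xac]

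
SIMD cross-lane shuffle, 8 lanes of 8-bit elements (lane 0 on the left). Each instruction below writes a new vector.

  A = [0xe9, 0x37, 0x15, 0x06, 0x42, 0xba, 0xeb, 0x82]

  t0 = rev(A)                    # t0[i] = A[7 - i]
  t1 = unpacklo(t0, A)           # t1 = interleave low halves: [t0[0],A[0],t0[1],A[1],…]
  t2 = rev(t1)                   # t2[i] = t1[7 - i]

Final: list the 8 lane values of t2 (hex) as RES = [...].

RES = [0x06, 0x42, 0x15, 0xba, 0x37, 0xeb, 0xe9, 0x82]

t0 = [0x82, 0xeb, 0xba, 0x42, 0x06, 0x15, 0x37, 0xe9]
t1 = [0x82, 0xe9, 0xeb, 0x37, 0xba, 0x15, 0x42, 0x06]
t2 = [0x06, 0x42, 0x15, 0xba, 0x37, 0xeb, 0xe9, 0x82]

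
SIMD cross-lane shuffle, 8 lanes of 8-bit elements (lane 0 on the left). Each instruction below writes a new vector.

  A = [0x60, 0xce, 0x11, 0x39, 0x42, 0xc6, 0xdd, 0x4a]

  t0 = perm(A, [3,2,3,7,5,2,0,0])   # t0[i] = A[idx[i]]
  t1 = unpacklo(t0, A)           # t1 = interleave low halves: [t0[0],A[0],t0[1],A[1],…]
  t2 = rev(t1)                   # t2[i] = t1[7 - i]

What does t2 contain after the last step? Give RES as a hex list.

RES = [0x39, 0x4a, 0x11, 0x39, 0xce, 0x11, 0x60, 0x39]

t0 = [0x39, 0x11, 0x39, 0x4a, 0xc6, 0x11, 0x60, 0x60]
t1 = [0x39, 0x60, 0x11, 0xce, 0x39, 0x11, 0x4a, 0x39]
t2 = [0x39, 0x4a, 0x11, 0x39, 0xce, 0x11, 0x60, 0x39]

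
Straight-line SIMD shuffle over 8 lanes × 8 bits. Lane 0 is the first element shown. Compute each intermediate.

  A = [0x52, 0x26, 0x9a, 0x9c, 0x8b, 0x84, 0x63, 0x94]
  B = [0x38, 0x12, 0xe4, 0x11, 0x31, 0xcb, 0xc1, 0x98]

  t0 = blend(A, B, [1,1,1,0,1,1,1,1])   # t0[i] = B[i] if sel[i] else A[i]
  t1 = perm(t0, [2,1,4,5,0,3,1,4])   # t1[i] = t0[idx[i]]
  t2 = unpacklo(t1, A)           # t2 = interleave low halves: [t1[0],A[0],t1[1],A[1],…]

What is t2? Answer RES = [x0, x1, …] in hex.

  t0: 38 12 e4 9c 31 cb c1 98
  t1: e4 12 31 cb 38 9c 12 31
  t2: e4 52 12 26 31 9a cb 9c

RES = [ 0xe4  0x52  0x12  0x26  0x31  0x9a  0xcb  0x9c ]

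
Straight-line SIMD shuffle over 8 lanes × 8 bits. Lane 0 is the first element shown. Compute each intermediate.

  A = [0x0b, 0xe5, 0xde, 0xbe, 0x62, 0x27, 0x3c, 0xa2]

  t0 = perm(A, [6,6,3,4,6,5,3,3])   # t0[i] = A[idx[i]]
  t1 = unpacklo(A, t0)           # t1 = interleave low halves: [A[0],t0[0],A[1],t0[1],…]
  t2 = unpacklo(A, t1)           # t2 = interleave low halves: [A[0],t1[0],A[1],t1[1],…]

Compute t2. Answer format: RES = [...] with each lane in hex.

t0 = [0x3c, 0x3c, 0xbe, 0x62, 0x3c, 0x27, 0xbe, 0xbe]
t1 = [0x0b, 0x3c, 0xe5, 0x3c, 0xde, 0xbe, 0xbe, 0x62]
t2 = [0x0b, 0x0b, 0xe5, 0x3c, 0xde, 0xe5, 0xbe, 0x3c]

RES = [ 0x0b  0x0b  0xe5  0x3c  0xde  0xe5  0xbe  0x3c ]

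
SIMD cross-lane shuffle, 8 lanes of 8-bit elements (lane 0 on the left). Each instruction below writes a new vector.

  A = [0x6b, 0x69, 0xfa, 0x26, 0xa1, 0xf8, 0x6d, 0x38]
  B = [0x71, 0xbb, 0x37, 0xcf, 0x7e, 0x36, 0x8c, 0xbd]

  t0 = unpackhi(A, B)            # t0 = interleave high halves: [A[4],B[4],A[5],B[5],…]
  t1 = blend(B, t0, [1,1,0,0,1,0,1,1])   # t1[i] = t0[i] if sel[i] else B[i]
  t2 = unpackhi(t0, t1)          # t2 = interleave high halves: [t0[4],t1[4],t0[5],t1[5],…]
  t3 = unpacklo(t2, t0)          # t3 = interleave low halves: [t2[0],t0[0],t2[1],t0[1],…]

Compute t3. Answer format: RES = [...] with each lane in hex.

RES = [0x6d, 0xa1, 0x6d, 0x7e, 0x8c, 0xf8, 0x36, 0x36]

t0 = [0xa1, 0x7e, 0xf8, 0x36, 0x6d, 0x8c, 0x38, 0xbd]
t1 = [0xa1, 0x7e, 0x37, 0xcf, 0x6d, 0x36, 0x38, 0xbd]
t2 = [0x6d, 0x6d, 0x8c, 0x36, 0x38, 0x38, 0xbd, 0xbd]
t3 = [0x6d, 0xa1, 0x6d, 0x7e, 0x8c, 0xf8, 0x36, 0x36]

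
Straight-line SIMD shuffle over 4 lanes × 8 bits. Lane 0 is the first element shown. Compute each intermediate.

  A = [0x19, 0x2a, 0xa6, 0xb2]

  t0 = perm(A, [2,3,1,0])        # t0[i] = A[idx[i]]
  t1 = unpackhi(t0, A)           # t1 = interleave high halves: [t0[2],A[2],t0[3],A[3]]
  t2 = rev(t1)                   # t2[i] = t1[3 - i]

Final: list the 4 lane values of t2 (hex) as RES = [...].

t0 = [0xa6, 0xb2, 0x2a, 0x19]
t1 = [0x2a, 0xa6, 0x19, 0xb2]
t2 = [0xb2, 0x19, 0xa6, 0x2a]

RES = [ 0xb2  0x19  0xa6  0x2a ]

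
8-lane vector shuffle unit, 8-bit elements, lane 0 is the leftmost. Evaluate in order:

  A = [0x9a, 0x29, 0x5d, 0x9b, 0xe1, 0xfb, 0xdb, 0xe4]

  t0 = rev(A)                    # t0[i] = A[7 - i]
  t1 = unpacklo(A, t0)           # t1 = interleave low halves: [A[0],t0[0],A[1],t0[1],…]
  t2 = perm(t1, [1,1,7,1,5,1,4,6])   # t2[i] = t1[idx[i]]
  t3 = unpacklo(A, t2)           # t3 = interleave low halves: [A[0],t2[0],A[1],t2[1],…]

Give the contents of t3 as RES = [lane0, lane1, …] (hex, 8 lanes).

RES = [0x9a, 0xe4, 0x29, 0xe4, 0x5d, 0xe1, 0x9b, 0xe4]

t0 = [0xe4, 0xdb, 0xfb, 0xe1, 0x9b, 0x5d, 0x29, 0x9a]
t1 = [0x9a, 0xe4, 0x29, 0xdb, 0x5d, 0xfb, 0x9b, 0xe1]
t2 = [0xe4, 0xe4, 0xe1, 0xe4, 0xfb, 0xe4, 0x5d, 0x9b]
t3 = [0x9a, 0xe4, 0x29, 0xe4, 0x5d, 0xe1, 0x9b, 0xe4]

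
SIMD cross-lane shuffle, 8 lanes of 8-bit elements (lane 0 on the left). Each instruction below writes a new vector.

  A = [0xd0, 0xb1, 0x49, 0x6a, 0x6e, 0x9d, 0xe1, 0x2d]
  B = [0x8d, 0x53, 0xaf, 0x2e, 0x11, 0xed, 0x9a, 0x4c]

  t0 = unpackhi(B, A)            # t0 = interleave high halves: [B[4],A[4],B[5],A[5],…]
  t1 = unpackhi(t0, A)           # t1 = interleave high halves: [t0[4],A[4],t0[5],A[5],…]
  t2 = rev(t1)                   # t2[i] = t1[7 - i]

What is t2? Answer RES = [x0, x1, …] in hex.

RES = [ 0x2d  0x2d  0xe1  0x4c  0x9d  0xe1  0x6e  0x9a ]

→ t0 |11|6e|ed|9d|9a|e1|4c|2d|
→ t1 |9a|6e|e1|9d|4c|e1|2d|2d|
→ t2 |2d|2d|e1|4c|9d|e1|6e|9a|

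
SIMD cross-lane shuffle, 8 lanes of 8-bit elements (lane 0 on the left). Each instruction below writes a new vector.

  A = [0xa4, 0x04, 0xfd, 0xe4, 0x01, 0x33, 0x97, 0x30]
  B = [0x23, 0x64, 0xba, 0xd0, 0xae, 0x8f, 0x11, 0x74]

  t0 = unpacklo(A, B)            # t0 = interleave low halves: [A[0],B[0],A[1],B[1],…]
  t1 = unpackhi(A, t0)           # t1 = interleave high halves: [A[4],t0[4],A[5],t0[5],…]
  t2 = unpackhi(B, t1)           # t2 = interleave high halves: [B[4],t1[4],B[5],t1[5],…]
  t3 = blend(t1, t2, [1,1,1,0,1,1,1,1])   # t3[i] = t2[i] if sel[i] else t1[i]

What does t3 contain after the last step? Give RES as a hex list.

→ t0 |a4|23|04|64|fd|ba|e4|d0|
→ t1 |01|fd|33|ba|97|e4|30|d0|
→ t2 |ae|97|8f|e4|11|30|74|d0|
→ t3 |ae|97|8f|ba|11|30|74|d0|

RES = [ 0xae  0x97  0x8f  0xba  0x11  0x30  0x74  0xd0 ]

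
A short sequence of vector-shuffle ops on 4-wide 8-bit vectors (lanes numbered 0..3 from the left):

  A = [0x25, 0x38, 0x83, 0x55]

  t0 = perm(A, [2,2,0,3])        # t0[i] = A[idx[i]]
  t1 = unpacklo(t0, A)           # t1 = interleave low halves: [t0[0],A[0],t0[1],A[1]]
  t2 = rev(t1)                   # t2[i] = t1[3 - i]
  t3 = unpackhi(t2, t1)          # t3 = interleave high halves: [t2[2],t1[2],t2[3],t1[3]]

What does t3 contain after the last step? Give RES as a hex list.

→ t0 |83|83|25|55|
→ t1 |83|25|83|38|
→ t2 |38|83|25|83|
→ t3 |25|83|83|38|

RES = [0x25, 0x83, 0x83, 0x38]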